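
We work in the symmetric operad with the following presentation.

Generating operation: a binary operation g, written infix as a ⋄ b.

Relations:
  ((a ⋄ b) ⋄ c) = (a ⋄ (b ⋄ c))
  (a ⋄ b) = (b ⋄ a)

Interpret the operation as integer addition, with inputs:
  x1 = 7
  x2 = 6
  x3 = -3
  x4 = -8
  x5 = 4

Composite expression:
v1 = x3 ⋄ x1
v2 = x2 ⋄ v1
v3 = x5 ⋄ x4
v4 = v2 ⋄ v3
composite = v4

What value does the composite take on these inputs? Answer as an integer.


(x3 ⋄ x1) = 4
(x2 ⋄ (x3 ⋄ x1)) = 10
(x5 ⋄ x4) = -4
((x2 ⋄ (x3 ⋄ x1)) ⋄ (x5 ⋄ x4)) = 6

6


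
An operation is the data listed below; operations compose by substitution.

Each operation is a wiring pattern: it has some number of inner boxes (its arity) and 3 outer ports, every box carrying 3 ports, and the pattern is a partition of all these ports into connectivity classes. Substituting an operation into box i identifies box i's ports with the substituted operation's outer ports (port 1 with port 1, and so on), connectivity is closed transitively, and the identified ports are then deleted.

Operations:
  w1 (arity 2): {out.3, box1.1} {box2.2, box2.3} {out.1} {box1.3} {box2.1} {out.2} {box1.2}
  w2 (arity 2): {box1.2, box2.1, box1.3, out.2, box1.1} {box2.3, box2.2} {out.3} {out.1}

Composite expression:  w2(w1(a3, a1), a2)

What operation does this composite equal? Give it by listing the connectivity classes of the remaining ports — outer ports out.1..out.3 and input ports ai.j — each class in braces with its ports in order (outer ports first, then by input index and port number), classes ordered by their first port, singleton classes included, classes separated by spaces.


{out.1} {out.2, a2.1, a3.1} {out.3} {a1.1} {a1.2, a1.3} {a2.2, a2.3} {a3.2} {a3.3}

Two ports join when wires chain via w2-identified ports.
the subtree at w1 composes to {out.1} {out.2} {out.3, a3.1} {a1.1} {a1.2, a1.3} {a3.2} {a3.3} on (a3, a1); out.j = own outer ports
the subtree at w2 composes to {out.1} {out.2, a2.1, a3.1} {out.3} {a1.1} {a1.2, a1.3} {a2.2, a2.3} {a3.2} {a3.3} on (a3, a1, a2); out.j = own outer ports


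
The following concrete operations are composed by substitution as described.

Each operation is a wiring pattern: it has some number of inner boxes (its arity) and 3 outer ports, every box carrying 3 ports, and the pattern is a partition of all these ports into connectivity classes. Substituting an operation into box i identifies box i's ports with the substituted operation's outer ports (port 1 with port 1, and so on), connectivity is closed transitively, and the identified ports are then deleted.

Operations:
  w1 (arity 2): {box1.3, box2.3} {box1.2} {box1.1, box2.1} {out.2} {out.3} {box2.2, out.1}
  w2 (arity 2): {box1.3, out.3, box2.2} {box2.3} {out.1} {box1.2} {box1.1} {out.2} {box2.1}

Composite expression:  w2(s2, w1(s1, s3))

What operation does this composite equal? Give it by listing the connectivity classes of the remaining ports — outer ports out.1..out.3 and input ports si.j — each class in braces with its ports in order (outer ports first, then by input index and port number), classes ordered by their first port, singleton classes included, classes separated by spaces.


Treat the ports identified at w2 as solder joints: merge, then drop.
the subtree at w1 composes to {out.1, s3.2} {out.2} {out.3} {s1.1, s3.1} {s1.2} {s1.3, s3.3} on (s1, s3); out.j = own outer ports
the subtree at w2 composes to {out.1} {out.2} {out.3, s2.3} {s1.1, s3.1} {s1.2} {s1.3, s3.3} {s2.1} {s2.2} {s3.2} on (s2, s1, s3); out.j = own outer ports

{out.1} {out.2} {out.3, s2.3} {s1.1, s3.1} {s1.2} {s1.3, s3.3} {s2.1} {s2.2} {s3.2}


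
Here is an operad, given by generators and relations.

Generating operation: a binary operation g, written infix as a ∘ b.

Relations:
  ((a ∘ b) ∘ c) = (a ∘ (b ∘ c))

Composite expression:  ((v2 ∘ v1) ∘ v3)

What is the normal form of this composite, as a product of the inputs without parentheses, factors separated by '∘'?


v2 ∘ v1 ∘ v3

All parenthesizations of g agree; list the v-inputs left to right.
(v2 ∘ v1) linearizes to v2 ∘ v1
((v2 ∘ v1) ∘ v3) linearizes to v2 ∘ v1 ∘ v3


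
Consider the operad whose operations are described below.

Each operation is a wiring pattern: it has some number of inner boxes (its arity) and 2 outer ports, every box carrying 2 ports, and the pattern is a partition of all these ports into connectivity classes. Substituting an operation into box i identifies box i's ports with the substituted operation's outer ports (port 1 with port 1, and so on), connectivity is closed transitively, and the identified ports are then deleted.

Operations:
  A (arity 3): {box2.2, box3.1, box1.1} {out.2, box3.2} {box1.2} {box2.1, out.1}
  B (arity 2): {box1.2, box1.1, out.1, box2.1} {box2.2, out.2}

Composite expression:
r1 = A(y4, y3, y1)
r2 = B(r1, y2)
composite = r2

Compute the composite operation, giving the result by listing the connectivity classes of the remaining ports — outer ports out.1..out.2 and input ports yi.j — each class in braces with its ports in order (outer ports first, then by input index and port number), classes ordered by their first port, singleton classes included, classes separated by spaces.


{out.1, y1.2, y2.1, y3.1} {out.2, y2.2} {y1.1, y3.2, y4.1} {y4.2}


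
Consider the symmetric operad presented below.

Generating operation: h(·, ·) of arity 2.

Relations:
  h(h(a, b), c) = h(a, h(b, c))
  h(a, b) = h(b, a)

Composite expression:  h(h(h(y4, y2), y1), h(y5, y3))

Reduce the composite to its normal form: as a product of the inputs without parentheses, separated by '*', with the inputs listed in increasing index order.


With h associative and commutative, the y-input set is all that matters.
h(y4, y2) spells out as y4 * y2
h(h(y4, y2), y1) spells out as y4 * y2 * y1
h(y5, y3) spells out as y5 * y3
h(h(h(y4, y2), y1), h(y5, y3)) spells out as y4 * y2 * y1 * y5 * y3
reordering the factors by index: y1 * y2 * y3 * y4 * y5

y1 * y2 * y3 * y4 * y5


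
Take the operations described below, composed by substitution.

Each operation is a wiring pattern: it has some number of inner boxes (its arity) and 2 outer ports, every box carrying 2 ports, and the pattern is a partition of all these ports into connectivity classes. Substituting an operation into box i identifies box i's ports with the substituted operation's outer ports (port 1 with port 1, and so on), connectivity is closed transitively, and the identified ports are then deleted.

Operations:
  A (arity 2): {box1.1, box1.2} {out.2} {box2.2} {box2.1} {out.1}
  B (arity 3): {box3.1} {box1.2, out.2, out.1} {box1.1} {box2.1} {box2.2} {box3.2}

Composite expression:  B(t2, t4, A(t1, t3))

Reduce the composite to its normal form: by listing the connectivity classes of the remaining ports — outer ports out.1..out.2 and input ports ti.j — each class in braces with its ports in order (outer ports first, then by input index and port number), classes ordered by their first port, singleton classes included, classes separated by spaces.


{out.1, out.2, t2.2} {t1.1, t1.2} {t2.1} {t3.1} {t3.2} {t4.1} {t4.2}

Treat the ports identified at B as solder joints: merge, then drop.
stage A: inputs (t1, t3), connectivity {out.1} {out.2} {t1.1, t1.2} {t3.1} {t3.2}, out.j its boundary
stage B: inputs (t2, t4, t1, t3), connectivity {out.1, out.2, t2.2} {t1.1, t1.2} {t2.1} {t3.1} {t3.2} {t4.1} {t4.2}, out.j its boundary


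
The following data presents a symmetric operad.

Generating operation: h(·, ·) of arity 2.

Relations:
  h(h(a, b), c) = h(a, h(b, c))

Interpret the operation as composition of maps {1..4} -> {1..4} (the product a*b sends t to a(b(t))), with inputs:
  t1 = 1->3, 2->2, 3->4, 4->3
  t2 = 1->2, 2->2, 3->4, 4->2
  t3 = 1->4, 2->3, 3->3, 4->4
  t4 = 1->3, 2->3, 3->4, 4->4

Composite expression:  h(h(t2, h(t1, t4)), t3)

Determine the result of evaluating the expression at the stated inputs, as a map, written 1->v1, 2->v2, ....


1->4, 2->4, 3->4, 4->4

h(t1, t4) = 1->4, 2->4, 3->3, 4->3
h(t2, h(t1, t4)) = 1->2, 2->2, 3->4, 4->4
h(h(t2, h(t1, t4)), t3) = 1->4, 2->4, 3->4, 4->4


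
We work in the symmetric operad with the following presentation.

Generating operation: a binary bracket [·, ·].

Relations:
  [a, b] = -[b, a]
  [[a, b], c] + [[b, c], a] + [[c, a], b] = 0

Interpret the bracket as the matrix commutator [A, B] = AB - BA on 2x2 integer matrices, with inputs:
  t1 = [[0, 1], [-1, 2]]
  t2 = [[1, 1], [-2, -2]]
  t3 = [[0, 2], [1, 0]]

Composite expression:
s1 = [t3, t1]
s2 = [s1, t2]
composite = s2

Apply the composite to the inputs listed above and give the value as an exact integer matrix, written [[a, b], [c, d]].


[t3, t1] = [[-3, 4], [-2, 3]]
[[t3, t1], t2] = [[-6, -18], [-18, 6]]

[[-6, -18], [-18, 6]]


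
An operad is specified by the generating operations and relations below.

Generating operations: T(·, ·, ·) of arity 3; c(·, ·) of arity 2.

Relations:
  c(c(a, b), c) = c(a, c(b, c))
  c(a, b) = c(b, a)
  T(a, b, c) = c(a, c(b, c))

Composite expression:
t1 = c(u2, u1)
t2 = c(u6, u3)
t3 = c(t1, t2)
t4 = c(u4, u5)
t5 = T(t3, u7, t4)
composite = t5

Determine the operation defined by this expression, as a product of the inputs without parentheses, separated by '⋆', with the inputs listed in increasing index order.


u1 ⋆ u2 ⋆ u3 ⋆ u4 ⋆ u5 ⋆ u6 ⋆ u7

Any arrangement under T is one operation, so sort the u-inputs.
c(u2, u1) spells out as u2 ⋆ u1
c(u6, u3) spells out as u6 ⋆ u3
c(c(u2, u1), c(u6, u3)) spells out as u2 ⋆ u1 ⋆ u6 ⋆ u3
c(u4, u5) spells out as u4 ⋆ u5
T(c(c(u2, u1), c(u6, u3)), u7, c(u4, u5)) spells out as u2 ⋆ u1 ⋆ u6 ⋆ u3 ⋆ u7 ⋆ u4 ⋆ u5
sorting the factors by input index: u1 ⋆ u2 ⋆ u3 ⋆ u4 ⋆ u5 ⋆ u6 ⋆ u7


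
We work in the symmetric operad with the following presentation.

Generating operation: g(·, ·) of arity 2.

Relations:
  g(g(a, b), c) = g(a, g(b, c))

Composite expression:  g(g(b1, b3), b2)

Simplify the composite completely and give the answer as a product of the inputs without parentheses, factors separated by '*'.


b1 * b3 * b2

All parenthesizations of g agree; list the b-inputs left to right.
g(b1, b3) flattens to b1 * b3
g(g(b1, b3), b2) flattens to b1 * b3 * b2


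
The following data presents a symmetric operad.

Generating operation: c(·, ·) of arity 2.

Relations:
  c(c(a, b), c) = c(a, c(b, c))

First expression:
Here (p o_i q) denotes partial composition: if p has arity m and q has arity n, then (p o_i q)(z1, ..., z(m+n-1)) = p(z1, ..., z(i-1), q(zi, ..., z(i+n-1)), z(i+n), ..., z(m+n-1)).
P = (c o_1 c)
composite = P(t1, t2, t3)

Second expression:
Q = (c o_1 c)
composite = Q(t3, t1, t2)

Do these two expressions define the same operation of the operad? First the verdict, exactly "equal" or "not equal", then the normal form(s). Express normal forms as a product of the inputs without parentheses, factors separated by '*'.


not equal; first: t1 * t2 * t3; second: t3 * t1 * t2

The first expression reduces to t1 * t2 * t3
The second expression reduces to t3 * t1 * t2
No match — not equal.


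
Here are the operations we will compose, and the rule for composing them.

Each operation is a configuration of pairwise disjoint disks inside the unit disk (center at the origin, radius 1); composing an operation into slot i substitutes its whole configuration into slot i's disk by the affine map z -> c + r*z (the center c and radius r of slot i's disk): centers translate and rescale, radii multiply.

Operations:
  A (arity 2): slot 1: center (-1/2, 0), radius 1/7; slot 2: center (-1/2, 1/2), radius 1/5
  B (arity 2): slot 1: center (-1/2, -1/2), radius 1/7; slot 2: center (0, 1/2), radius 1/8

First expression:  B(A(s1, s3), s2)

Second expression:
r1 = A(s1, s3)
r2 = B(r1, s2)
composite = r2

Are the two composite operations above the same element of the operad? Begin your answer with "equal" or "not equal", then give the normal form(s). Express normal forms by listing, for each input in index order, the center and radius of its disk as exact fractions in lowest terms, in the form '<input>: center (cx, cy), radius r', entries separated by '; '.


The first composite normalizes to s1: center (-4/7, -1/2), radius 1/49; s2: center (0, 1/2), radius 1/8; s3: center (-4/7, -3/7), radius 1/35
The second composite normalizes to s1: center (-4/7, -1/2), radius 1/49; s2: center (0, 1/2), radius 1/8; s3: center (-4/7, -3/7), radius 1/35
The normal forms match — equal.

equal: each reduces to s1: center (-4/7, -1/2), radius 1/49; s2: center (0, 1/2), radius 1/8; s3: center (-4/7, -3/7), radius 1/35


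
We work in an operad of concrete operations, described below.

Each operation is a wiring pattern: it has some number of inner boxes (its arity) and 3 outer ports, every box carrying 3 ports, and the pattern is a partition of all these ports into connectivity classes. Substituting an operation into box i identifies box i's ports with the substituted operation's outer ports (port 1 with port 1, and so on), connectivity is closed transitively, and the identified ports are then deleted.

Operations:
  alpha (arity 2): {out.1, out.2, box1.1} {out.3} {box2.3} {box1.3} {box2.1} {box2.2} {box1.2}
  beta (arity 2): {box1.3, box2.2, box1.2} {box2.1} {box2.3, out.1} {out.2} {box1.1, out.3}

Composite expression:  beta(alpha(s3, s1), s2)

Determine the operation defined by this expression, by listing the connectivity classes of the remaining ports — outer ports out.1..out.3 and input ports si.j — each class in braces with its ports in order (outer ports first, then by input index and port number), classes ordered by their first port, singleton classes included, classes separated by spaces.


{out.1, s2.3} {out.2} {out.3, s2.2, s3.1} {s1.1} {s1.2} {s1.3} {s2.1} {s3.2} {s3.3}

Two ports join when wires chain via beta-identified ports.
composing alpha on (s3, s1), with out.j its own outer ports: {out.1, out.2, s3.1} {out.3} {s1.1} {s1.2} {s1.3} {s3.2} {s3.3}
composing beta on (s3, s1, s2), with out.j its own outer ports: {out.1, s2.3} {out.2} {out.3, s2.2, s3.1} {s1.1} {s1.2} {s1.3} {s2.1} {s3.2} {s3.3}


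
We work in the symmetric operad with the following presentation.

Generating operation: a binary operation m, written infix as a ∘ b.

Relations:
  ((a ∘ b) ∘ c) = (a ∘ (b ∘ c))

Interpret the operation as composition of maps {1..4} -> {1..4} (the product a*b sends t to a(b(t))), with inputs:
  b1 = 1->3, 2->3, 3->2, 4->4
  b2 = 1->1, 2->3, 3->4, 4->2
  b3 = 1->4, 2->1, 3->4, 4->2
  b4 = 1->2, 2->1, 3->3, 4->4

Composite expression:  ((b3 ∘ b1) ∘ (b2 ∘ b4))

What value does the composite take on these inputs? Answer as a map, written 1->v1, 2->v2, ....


1->1, 2->4, 3->2, 4->4

(b3 ∘ b1) = 1->4, 2->4, 3->1, 4->2
(b2 ∘ b4) = 1->3, 2->1, 3->4, 4->2
((b3 ∘ b1) ∘ (b2 ∘ b4)) = 1->1, 2->4, 3->2, 4->4


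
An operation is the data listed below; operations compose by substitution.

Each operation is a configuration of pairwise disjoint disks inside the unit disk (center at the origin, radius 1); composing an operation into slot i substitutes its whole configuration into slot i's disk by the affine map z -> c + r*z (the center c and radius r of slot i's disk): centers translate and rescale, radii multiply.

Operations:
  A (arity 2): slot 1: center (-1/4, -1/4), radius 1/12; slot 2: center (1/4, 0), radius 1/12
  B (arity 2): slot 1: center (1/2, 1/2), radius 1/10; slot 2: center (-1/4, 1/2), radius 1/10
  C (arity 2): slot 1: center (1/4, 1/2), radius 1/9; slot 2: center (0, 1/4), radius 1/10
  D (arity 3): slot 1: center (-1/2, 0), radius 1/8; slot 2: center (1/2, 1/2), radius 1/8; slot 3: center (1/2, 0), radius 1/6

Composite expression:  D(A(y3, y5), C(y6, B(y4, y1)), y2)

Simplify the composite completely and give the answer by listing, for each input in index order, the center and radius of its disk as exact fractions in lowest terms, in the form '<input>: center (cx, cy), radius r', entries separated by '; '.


y1: center (159/320, 43/80), radius 1/800; y2: center (1/2, 0), radius 1/6; y3: center (-17/32, -1/32), radius 1/96; y4: center (81/160, 43/80), radius 1/800; y5: center (-15/32, 0), radius 1/96; y6: center (17/32, 9/16), radius 1/72


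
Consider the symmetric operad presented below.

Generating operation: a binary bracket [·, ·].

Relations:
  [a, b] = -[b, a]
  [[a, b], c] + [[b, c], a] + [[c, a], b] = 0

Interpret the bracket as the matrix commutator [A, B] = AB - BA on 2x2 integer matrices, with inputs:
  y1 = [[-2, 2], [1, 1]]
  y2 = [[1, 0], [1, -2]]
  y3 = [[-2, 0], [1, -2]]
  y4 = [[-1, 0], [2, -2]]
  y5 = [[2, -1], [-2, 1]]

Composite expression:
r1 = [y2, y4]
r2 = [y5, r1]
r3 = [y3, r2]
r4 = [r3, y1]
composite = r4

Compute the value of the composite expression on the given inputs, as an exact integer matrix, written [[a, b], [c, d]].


[y2, y4] = [[0, 0], [-5, 0]]
[y5, [y2, y4]] = [[5, 0], [5, -5]]
[y3, [y5, [y2, y4]]] = [[0, 0], [10, 0]]
[[y3, [y5, [y2, y4]]], y1] = [[-20, 0], [-30, 20]]

[[-20, 0], [-30, 20]]


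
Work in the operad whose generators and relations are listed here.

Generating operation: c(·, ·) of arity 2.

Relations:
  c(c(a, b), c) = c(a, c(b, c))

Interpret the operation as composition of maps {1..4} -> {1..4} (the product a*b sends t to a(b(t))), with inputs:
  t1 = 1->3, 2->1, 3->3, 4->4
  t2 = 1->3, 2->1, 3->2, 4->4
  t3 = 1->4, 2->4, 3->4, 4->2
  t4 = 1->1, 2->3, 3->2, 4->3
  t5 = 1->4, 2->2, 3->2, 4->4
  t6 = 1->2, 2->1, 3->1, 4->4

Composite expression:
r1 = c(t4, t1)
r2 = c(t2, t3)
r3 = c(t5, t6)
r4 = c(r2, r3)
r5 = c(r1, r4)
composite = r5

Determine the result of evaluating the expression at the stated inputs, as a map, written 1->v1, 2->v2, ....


1->3, 2->2, 3->2, 4->2

c(t4, t1) = 1->2, 2->1, 3->2, 4->3
c(t2, t3) = 1->4, 2->4, 3->4, 4->1
c(t5, t6) = 1->2, 2->4, 3->4, 4->4
c(c(t2, t3), c(t5, t6)) = 1->4, 2->1, 3->1, 4->1
c(c(t4, t1), c(c(t2, t3), c(t5, t6))) = 1->3, 2->2, 3->2, 4->2


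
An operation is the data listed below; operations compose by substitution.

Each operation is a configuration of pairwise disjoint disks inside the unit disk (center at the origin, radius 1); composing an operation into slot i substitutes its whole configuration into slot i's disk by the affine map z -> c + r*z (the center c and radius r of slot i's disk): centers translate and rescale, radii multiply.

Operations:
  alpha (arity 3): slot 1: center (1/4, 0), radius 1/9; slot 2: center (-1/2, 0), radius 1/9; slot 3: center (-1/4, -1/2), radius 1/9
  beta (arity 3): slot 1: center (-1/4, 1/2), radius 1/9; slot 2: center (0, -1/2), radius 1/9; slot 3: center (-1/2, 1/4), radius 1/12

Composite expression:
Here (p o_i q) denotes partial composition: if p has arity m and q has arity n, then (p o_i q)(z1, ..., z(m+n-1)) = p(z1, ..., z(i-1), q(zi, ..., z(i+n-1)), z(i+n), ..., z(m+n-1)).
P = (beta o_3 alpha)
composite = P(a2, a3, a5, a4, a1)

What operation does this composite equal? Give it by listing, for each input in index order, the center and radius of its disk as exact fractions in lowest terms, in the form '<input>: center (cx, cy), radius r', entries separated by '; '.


a1: center (-25/48, 5/24), radius 1/108; a2: center (-1/4, 1/2), radius 1/9; a3: center (0, -1/2), radius 1/9; a4: center (-13/24, 1/4), radius 1/108; a5: center (-23/48, 1/4), radius 1/108

Affine substitution under beta: radii multiply and a-centers shift.
tracing a2 down its 1-map path: center (-1/4, 1/2), radius 1/9
tracing a3 down its 1-map path: center (0, -1/2), radius 1/9
tracing a5 down its 2-map path: center (-23/48, 1/4), radius 1/108
tracing a4 down its 2-map path: center (-13/24, 1/4), radius 1/108
tracing a1 down its 2-map path: center (-25/48, 5/24), radius 1/108


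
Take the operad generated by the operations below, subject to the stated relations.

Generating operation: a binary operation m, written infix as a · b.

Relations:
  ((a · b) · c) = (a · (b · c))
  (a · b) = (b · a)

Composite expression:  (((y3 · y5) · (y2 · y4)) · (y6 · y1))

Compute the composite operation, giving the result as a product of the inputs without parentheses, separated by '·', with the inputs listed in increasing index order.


y1 · y2 · y3 · y4 · y5 · y6

Key point: m commutes, so take the y-inputs in any fixed order.
(y3 · y5) flattens to y3 · y5
(y2 · y4) flattens to y2 · y4
((y3 · y5) · (y2 · y4)) flattens to y3 · y5 · y2 · y4
(y6 · y1) flattens to y6 · y1
(((y3 · y5) · (y2 · y4)) · (y6 · y1)) flattens to y3 · y5 · y2 · y4 · y6 · y1
commutativity sorts the factors: y1 · y2 · y3 · y4 · y5 · y6


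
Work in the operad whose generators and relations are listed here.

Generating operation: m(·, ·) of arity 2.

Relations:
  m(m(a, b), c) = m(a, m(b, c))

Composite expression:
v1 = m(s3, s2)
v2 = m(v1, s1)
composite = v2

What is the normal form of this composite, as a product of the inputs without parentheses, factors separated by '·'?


s3 · s2 · s1

All parenthesizations of m agree; list the s-inputs left to right.
m(s3, s2) flattens to s3 · s2
m(m(s3, s2), s1) flattens to s3 · s2 · s1


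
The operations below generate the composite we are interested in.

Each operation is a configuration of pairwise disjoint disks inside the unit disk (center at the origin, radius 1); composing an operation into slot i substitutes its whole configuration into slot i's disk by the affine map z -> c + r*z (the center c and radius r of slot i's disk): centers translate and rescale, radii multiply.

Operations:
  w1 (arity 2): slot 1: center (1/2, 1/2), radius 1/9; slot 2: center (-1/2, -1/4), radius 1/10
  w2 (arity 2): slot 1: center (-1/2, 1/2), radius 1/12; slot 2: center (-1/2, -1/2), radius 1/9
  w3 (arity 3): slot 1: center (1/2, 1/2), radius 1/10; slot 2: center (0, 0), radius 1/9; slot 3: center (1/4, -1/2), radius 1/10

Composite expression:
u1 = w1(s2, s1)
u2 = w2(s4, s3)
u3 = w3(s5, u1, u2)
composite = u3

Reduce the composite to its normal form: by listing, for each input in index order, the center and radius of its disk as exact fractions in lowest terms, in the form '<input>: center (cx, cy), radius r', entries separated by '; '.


s1: center (-1/18, -1/36), radius 1/90; s2: center (1/18, 1/18), radius 1/81; s3: center (1/5, -11/20), radius 1/90; s4: center (1/5, -9/20), radius 1/120; s5: center (1/2, 1/2), radius 1/10

Nesting under w3 composes maps z -> c + r*z down each s-path.
input s5: composing its 1 substitution step yields center (1/2, 1/2), radius 1/10
input s2: composing its 2 substitution steps yields center (1/18, 1/18), radius 1/81
input s1: composing its 2 substitution steps yields center (-1/18, -1/36), radius 1/90
input s4: composing its 2 substitution steps yields center (1/5, -9/20), radius 1/120
input s3: composing its 2 substitution steps yields center (1/5, -11/20), radius 1/90


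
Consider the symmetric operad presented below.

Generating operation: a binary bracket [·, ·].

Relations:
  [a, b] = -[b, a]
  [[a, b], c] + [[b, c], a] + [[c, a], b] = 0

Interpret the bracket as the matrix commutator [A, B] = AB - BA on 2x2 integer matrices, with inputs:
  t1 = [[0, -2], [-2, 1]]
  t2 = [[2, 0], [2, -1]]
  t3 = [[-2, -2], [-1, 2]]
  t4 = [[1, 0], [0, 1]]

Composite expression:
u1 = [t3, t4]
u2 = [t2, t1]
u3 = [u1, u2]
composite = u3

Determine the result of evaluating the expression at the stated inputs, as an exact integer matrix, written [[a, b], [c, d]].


[[0, 0], [0, 0]]

[t3, t4] = [[0, 0], [0, 0]]
[t2, t1] = [[4, -6], [4, -4]]
[[t3, t4], [t2, t1]] = [[0, 0], [0, 0]]


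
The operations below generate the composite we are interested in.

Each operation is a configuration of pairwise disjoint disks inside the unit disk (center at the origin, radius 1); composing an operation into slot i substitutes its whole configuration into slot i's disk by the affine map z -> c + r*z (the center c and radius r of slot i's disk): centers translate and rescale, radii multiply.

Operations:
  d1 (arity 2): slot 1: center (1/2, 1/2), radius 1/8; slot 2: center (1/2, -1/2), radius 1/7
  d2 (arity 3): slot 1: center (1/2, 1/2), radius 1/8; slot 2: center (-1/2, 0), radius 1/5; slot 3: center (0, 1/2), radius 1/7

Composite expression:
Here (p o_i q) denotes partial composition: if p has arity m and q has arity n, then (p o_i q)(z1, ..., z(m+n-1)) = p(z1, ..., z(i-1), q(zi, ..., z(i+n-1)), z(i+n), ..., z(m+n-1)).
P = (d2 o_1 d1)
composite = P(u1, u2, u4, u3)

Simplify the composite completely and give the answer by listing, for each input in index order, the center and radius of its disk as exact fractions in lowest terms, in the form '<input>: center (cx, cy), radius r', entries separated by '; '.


u1: center (9/16, 9/16), radius 1/64; u2: center (9/16, 7/16), radius 1/56; u3: center (0, 1/2), radius 1/7; u4: center (-1/2, 0), radius 1/5


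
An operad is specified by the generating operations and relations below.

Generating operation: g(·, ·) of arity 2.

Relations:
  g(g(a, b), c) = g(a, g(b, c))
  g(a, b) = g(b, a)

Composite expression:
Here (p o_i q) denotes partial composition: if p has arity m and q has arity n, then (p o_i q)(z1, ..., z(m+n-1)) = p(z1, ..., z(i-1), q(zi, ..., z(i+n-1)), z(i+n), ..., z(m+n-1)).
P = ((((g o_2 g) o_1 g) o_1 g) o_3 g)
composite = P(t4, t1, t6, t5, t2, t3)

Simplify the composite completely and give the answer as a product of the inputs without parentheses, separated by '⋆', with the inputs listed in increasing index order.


Any arrangement under g is one operation, so sort the t-inputs.
g(t4, t1) flattens to t4 ⋆ t1
g(t6, t5) flattens to t6 ⋆ t5
g(g(t4, t1), g(t6, t5)) flattens to t4 ⋆ t1 ⋆ t6 ⋆ t5
g(t2, t3) flattens to t2 ⋆ t3
g(g(g(t4, t1), g(t6, t5)), g(t2, t3)) flattens to t4 ⋆ t1 ⋆ t6 ⋆ t5 ⋆ t2 ⋆ t3
commutativity sorts the factors: t1 ⋆ t2 ⋆ t3 ⋆ t4 ⋆ t5 ⋆ t6

t1 ⋆ t2 ⋆ t3 ⋆ t4 ⋆ t5 ⋆ t6


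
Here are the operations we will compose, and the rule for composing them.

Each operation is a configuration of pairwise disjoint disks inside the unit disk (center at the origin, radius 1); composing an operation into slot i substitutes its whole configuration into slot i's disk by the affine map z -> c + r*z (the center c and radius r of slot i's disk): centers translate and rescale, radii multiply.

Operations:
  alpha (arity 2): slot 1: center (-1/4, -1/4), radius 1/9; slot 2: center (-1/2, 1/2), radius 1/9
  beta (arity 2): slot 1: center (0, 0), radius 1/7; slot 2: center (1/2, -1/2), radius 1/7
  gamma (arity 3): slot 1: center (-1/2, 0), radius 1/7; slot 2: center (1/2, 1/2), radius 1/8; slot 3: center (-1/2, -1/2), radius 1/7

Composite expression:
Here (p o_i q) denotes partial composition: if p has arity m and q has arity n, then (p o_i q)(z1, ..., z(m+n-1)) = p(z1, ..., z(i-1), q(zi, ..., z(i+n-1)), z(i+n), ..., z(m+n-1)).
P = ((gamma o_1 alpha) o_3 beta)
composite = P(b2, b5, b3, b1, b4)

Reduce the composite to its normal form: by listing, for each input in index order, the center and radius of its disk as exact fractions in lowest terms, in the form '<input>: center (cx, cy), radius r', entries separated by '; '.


b1: center (9/16, 7/16), radius 1/56; b2: center (-15/28, -1/28), radius 1/63; b3: center (1/2, 1/2), radius 1/56; b4: center (-1/2, -1/2), radius 1/7; b5: center (-4/7, 1/14), radius 1/63

Only the slot chain above each b matters under gamma; compose those maps.
for b2, the 2-step affine chain lands on center (-15/28, -1/28), radius 1/63
for b5, the 2-step affine chain lands on center (-4/7, 1/14), radius 1/63
for b3, the 2-step affine chain lands on center (1/2, 1/2), radius 1/56
for b1, the 2-step affine chain lands on center (9/16, 7/16), radius 1/56
for b4, the 1-step affine chain lands on center (-1/2, -1/2), radius 1/7


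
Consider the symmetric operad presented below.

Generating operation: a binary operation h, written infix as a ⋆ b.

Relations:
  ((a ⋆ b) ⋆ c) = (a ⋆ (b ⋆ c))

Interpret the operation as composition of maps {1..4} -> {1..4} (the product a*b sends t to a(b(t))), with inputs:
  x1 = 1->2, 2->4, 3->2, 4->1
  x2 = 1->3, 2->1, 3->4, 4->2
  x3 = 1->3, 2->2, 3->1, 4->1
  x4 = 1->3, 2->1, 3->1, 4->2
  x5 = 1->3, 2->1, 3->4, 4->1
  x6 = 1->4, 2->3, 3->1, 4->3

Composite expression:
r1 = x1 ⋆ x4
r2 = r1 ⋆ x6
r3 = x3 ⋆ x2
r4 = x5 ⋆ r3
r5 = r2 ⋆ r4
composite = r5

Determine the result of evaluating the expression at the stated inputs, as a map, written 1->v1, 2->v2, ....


1->2, 2->2, 3->2, 4->4

(x1 ⋆ x4) = 1->2, 2->2, 3->2, 4->4
((x1 ⋆ x4) ⋆ x6) = 1->4, 2->2, 3->2, 4->2
(x3 ⋆ x2) = 1->1, 2->3, 3->1, 4->2
(x5 ⋆ (x3 ⋆ x2)) = 1->3, 2->4, 3->3, 4->1
(((x1 ⋆ x4) ⋆ x6) ⋆ (x5 ⋆ (x3 ⋆ x2))) = 1->2, 2->2, 3->2, 4->4


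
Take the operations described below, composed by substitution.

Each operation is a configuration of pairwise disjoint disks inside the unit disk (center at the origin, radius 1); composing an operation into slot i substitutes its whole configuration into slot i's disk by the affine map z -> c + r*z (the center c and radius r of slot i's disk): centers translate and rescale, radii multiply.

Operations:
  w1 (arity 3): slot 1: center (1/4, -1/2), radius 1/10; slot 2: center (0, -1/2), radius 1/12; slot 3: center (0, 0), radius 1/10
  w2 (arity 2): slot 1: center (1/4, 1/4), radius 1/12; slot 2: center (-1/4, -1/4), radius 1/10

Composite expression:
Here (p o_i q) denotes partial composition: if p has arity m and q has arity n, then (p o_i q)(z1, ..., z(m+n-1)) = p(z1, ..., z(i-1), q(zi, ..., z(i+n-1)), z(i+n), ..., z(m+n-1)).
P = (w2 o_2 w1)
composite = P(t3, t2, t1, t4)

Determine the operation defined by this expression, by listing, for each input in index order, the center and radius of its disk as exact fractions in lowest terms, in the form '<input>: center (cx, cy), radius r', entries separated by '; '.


t1: center (-1/4, -3/10), radius 1/120; t2: center (-9/40, -3/10), radius 1/100; t3: center (1/4, 1/4), radius 1/12; t4: center (-1/4, -1/4), radius 1/100

Nesting under w2 composes maps z -> c + r*z down each t-path.
input t3: applying the 1 nested substitution gives center (1/4, 1/4), radius 1/12
input t2: applying the 2 nested substitutions gives center (-9/40, -3/10), radius 1/100
input t1: applying the 2 nested substitutions gives center (-1/4, -3/10), radius 1/120
input t4: applying the 2 nested substitutions gives center (-1/4, -1/4), radius 1/100


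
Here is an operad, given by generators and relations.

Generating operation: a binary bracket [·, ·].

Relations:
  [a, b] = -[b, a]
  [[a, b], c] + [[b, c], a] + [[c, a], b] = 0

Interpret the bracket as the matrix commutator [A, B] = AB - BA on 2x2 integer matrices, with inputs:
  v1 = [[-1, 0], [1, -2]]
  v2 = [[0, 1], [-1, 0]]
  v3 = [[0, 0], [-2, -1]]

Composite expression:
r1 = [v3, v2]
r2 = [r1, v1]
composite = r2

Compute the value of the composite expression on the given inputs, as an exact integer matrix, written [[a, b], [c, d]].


[[1, -1], [-3, -1]]


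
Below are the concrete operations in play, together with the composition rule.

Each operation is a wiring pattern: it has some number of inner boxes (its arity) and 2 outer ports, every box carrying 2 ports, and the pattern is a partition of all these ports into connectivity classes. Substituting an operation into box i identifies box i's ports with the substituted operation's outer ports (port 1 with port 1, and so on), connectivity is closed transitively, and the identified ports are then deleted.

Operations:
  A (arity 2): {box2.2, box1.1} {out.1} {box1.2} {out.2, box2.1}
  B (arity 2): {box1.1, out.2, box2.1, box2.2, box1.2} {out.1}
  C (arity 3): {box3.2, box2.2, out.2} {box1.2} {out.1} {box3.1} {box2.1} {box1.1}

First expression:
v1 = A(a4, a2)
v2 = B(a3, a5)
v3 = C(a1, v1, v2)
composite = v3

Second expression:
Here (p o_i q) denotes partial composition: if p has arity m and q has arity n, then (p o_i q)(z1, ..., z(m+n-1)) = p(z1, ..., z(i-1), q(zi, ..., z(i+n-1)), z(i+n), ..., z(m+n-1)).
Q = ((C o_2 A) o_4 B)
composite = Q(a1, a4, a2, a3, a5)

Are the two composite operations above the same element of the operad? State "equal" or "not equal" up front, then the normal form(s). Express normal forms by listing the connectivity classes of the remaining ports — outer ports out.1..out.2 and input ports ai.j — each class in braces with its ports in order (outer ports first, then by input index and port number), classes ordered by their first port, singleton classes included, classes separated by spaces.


equal: each reduces to {out.1} {out.2, a2.1, a3.1, a3.2, a5.1, a5.2} {a1.1} {a1.2} {a2.2, a4.1} {a4.2}

Normal form of the first expression: {out.1} {out.2, a2.1, a3.1, a3.2, a5.1, a5.2} {a1.1} {a1.2} {a2.2, a4.1} {a4.2}
Normal form of the second expression: {out.1} {out.2, a2.1, a3.1, a3.2, a5.1, a5.2} {a1.1} {a1.2} {a2.2, a4.1} {a4.2}
Identical normal forms: equal.


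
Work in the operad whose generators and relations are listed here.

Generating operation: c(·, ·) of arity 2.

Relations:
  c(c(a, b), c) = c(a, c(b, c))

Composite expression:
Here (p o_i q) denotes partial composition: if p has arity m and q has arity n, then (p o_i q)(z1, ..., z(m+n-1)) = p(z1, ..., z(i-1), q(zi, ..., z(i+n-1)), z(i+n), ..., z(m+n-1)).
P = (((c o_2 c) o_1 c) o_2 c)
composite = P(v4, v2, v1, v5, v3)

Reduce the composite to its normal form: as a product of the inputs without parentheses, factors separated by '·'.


v4 · v2 · v1 · v5 · v3

All parenthesizations of c agree; list the v-inputs left to right.
c(v2, v1) spells out as v2 · v1
c(v4, c(v2, v1)) spells out as v4 · v2 · v1
c(v5, v3) spells out as v5 · v3
c(c(v4, c(v2, v1)), c(v5, v3)) spells out as v4 · v2 · v1 · v5 · v3


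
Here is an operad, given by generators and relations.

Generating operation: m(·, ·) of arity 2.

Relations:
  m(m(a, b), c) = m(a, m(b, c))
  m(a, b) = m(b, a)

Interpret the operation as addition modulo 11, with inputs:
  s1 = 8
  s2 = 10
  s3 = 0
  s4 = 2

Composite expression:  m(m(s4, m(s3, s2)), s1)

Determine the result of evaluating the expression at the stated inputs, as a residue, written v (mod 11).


m(s3, s2) = 10
m(s4, m(s3, s2)) = 1
m(m(s4, m(s3, s2)), s1) = 9

9 (mod 11)


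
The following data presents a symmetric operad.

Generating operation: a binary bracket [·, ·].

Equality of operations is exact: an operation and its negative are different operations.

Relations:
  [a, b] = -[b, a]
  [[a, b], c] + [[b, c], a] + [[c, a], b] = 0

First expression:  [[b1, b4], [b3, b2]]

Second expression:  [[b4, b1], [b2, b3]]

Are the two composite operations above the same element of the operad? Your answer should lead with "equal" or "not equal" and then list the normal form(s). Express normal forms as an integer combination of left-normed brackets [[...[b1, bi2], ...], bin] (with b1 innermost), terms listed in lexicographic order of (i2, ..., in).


equal — both sides give -[[[b1, b4], b2], b3] + [[[b1, b4], b3], b2]

Reducing the first expression gives -[[[b1, b4], b2], b3] + [[[b1, b4], b3], b2]
Reducing the second expression gives -[[[b1, b4], b2], b3] + [[[b1, b4], b3], b2]
Same normal form: equal.


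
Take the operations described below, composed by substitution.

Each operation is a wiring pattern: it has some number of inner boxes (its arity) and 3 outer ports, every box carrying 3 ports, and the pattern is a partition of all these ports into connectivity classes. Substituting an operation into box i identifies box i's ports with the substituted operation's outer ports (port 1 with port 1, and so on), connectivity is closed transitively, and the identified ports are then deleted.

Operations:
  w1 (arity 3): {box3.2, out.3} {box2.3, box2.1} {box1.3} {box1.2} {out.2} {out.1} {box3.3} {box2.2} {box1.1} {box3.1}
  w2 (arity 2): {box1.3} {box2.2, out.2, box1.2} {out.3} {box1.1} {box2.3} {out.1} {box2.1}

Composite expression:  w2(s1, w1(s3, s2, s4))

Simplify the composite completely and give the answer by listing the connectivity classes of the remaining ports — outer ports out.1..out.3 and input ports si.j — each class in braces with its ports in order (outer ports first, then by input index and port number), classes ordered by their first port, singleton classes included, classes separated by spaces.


{out.1} {out.2, s1.2} {out.3} {s1.1} {s1.3} {s2.1, s2.3} {s2.2} {s3.1} {s3.2} {s3.3} {s4.1} {s4.2} {s4.3}


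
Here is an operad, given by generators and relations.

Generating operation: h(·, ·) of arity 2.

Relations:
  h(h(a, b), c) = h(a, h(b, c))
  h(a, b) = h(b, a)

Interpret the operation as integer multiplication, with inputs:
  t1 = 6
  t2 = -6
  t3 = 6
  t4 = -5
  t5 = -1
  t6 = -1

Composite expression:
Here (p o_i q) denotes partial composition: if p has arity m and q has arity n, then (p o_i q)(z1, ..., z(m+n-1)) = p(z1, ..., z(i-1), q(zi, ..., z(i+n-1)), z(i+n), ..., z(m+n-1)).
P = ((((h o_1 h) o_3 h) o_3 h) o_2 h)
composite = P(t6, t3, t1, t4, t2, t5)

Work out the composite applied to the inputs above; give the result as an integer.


h(t3, t1) = 36
h(t6, h(t3, t1)) = -36
h(t4, t2) = 30
h(h(t4, t2), t5) = -30
h(h(t6, h(t3, t1)), h(h(t4, t2), t5)) = 1080

1080


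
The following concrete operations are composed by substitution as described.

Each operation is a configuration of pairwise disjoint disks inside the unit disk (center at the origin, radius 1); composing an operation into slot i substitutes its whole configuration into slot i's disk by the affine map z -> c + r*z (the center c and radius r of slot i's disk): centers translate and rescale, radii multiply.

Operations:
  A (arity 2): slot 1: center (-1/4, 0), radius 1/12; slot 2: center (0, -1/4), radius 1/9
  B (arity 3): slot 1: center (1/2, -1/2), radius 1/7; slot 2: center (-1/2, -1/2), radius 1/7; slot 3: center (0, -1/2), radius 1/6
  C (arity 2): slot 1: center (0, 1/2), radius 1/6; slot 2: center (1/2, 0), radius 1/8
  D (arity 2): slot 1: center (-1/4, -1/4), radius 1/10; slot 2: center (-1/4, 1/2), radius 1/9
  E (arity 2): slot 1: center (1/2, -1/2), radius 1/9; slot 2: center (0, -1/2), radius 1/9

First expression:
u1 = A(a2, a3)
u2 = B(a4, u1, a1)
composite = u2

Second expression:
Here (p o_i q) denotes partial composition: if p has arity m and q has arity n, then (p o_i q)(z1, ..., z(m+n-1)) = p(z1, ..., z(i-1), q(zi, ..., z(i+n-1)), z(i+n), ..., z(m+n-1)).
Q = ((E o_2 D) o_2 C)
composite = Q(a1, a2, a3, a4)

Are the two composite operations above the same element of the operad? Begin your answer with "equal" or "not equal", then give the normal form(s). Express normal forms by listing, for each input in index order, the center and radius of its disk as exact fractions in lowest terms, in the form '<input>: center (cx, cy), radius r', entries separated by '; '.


not equal — first a1: center (0, -1/2), radius 1/6; a2: center (-15/28, -1/2), radius 1/84; a3: center (-1/2, -15/28), radius 1/63; a4: center (1/2, -1/2), radius 1/7, second a1: center (1/2, -1/2), radius 1/9; a2: center (-1/36, -47/90), radius 1/540; a3: center (-1/45, -19/36), radius 1/720; a4: center (-1/36, -4/9), radius 1/81

Reducing the first expression gives a1: center (0, -1/2), radius 1/6; a2: center (-15/28, -1/2), radius 1/84; a3: center (-1/2, -15/28), radius 1/63; a4: center (1/2, -1/2), radius 1/7
Reducing the second expression gives a1: center (1/2, -1/2), radius 1/9; a2: center (-1/36, -47/90), radius 1/540; a3: center (-1/45, -19/36), radius 1/720; a4: center (-1/36, -4/9), radius 1/81
They disagree, so not equal.


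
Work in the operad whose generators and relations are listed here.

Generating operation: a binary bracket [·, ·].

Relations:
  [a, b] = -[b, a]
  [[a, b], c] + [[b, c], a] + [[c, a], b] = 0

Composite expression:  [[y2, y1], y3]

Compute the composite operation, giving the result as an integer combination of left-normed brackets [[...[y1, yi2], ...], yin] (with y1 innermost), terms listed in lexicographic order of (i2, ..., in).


Left-normed coefficients sit on the y1-initial expansion words.
Composite bracket: [[y2, y1], y3]
Each bracket splits as ab - ba, giving 4 signed words (2^2 = 4).
Keep just the words that open with y1:
  the word y1y2y3 carries sign -1 and contributes -[[y1, y2], y3]

-[[y1, y2], y3]


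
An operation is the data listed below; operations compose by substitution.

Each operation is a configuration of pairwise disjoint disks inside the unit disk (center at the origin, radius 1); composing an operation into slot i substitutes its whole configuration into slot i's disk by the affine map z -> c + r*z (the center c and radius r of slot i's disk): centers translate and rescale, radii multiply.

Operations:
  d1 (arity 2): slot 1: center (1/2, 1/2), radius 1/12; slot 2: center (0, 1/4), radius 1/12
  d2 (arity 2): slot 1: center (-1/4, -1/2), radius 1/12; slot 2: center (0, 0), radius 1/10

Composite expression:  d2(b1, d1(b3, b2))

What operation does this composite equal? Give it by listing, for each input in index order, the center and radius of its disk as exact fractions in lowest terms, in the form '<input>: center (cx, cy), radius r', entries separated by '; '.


b1: center (-1/4, -1/2), radius 1/12; b2: center (0, 1/40), radius 1/120; b3: center (1/20, 1/20), radius 1/120

Affine substitution under d2: radii multiply and b-centers shift.
b1: after 1 affine step, its disk has center (-1/4, -1/2), radius 1/12
b3: after 2 affine steps, its disk has center (1/20, 1/20), radius 1/120
b2: after 2 affine steps, its disk has center (0, 1/40), radius 1/120
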